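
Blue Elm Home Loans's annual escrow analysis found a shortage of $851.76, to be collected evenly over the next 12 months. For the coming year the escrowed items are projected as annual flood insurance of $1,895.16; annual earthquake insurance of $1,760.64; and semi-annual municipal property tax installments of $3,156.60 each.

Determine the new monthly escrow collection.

Flood insurance = $1,895.16
Earthquake insurance = $1,760.64
Municipal property tax = $3,156.60 × 2 = $6,313.20
Combined annual = $1,895.16 + $1,760.64 + $6,313.20 = $9,969.00
Base monthly escrow = $9,969.00 / 12 = $830.75
Shortage per month = $851.76 ÷ 12 = $70.98
New monthly escrow = $830.75 + $70.98 = $901.73

$901.73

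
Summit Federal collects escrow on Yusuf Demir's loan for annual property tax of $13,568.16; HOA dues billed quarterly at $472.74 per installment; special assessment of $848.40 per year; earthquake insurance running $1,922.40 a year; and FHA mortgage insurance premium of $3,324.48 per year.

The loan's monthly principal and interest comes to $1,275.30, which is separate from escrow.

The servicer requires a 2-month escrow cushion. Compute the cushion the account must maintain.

$3,592.40

Property tax = $13,568.16 annually
HOA dues = $472.74 × 4 = $1,890.96 annually
Special assessment = $848.40 annually
Earthquake insurance = $1,922.40 annually
FHA mortgage insurance premium = $3,324.48 annually
Total per year = $21,554.40
Per month = $21,554.40 ÷ 12 = $1,796.20
Cushion = 2 × $1,796.20 = $3,592.40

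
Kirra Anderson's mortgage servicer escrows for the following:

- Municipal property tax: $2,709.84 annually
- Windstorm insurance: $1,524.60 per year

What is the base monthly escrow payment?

$352.87

Municipal property tax — $2,709.84
Windstorm insurance — $1,524.60
Total per year = $2,709.84 + $1,524.60 = $4,234.44
Base monthly escrow = $4,234.44 / 12 = $352.87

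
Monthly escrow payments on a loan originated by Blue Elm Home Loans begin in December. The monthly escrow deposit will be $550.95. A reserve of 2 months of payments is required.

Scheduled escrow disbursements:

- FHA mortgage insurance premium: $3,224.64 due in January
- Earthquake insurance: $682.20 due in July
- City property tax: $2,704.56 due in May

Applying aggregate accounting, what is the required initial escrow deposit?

$3,725.40

Cushion = 2 × $550.95 = $1,101.90
Trial balance (start $0, +$550.95 each month, − disbursements):
  Dec: +$550.95 → $550.95
  Jan: +$550.95 − $3,224.64 → -$2,122.74
  Feb: +$550.95 → -$1,571.79
  Mar: +$550.95 → -$1,020.84
  Apr: +$550.95 → -$469.89
  May: +$550.95 − $2,704.56 → -$2,623.50
  Jun: +$550.95 → -$2,072.55
  Jul: +$550.95 − $682.20 → -$2,203.80
  Aug: +$550.95 → -$1,652.85
  Sep: +$550.95 → -$1,101.90
  Oct: +$550.95 → -$550.95
  Nov: +$550.95 → $0.00
Lowest trial balance = -$2,623.50 (May)
Initial deposit = cushion − low point = $1,101.90 − (-$2,623.50) = $3,725.40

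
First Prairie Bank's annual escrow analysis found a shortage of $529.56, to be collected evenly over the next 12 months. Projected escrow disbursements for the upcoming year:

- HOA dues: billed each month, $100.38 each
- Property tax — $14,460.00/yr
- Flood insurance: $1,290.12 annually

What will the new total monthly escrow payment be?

$1,457.02

HOA dues = $100.38 × 12 = $1,204.56 per year
Property tax = $14,460.00 per year
Flood insurance = $1,290.12 per year
Total annual escrow = $1,204.56 + $14,460.00 + $1,290.12 = $16,954.68
Monthly = $16,954.68 / 12 = $1,412.89
Monthly shortage recovery: $529.56 ÷ 12 = $44.13
New monthly escrow = $1,412.89 + $44.13 = $1,457.02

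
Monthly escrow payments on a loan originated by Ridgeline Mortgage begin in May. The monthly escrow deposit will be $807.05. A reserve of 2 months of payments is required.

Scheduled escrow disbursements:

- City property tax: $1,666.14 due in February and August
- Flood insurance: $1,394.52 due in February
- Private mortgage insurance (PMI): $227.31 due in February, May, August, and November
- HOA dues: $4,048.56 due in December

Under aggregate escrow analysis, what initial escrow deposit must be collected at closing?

$3,228.20

Cushion = 2 × $807.05 = $1,614.10
Trial balance (start $0, +$807.05 each month, − disbursements):
  May: +$807.05 − $227.31 → $579.74
  Jun: +$807.05 → $1,386.79
  Jul: +$807.05 → $2,193.84
  Aug: +$807.05 − $1,893.45 → $1,107.44
  Sep: +$807.05 → $1,914.49
  Oct: +$807.05 → $2,721.54
  Nov: +$807.05 − $227.31 → $3,301.28
  Dec: +$807.05 − $4,048.56 → $59.77
  Jan: +$807.05 → $866.82
  Feb: +$807.05 − $3,287.97 → -$1,614.10
  Mar: +$807.05 → -$807.05
  Apr: +$807.05 → $0.00
Lowest trial balance = -$1,614.10 (Feb)
Initial deposit = cushion − low point = $1,614.10 − (-$1,614.10) = $3,228.20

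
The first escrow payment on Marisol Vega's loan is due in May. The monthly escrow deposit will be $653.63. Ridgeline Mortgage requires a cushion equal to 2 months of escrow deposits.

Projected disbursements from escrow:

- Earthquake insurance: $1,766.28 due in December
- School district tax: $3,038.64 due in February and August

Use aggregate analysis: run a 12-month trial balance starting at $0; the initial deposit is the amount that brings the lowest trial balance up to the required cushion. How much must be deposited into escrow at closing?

$2,614.52

Cushion = 2 × $653.63 = $1,307.26
Trial balance (start $0, +$653.63 each month, − disbursements):
  May: +$653.63 → $653.63
  Jun: +$653.63 → $1,307.26
  Jul: +$653.63 → $1,960.89
  Aug: +$653.63 − $3,038.64 → -$424.12
  Sep: +$653.63 → $229.51
  Oct: +$653.63 → $883.14
  Nov: +$653.63 → $1,536.77
  Dec: +$653.63 − $1,766.28 → $424.12
  Jan: +$653.63 → $1,077.75
  Feb: +$653.63 − $3,038.64 → -$1,307.26
  Mar: +$653.63 → -$653.63
  Apr: +$653.63 → $0.00
Lowest trial balance = -$1,307.26 (Feb)
Initial deposit = cushion − low point = $1,307.26 − (-$1,307.26) = $2,614.52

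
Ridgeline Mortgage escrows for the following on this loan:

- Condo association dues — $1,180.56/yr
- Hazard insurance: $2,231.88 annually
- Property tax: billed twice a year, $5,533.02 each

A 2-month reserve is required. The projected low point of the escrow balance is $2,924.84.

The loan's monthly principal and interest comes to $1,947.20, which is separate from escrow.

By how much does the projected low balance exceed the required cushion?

$511.76

Condo association dues: $1,180.56/yr
Hazard insurance: $2,231.88/yr
Property tax: $5,533.02 × 2 = $11,066.04/yr
Total annual escrow = $14,478.48
Per month = $14,478.48 ÷ 12 = $1,206.54
Required reserve = 2 × $1,206.54 = $2,413.08
Excess over cushion: $2,924.84 − $2,413.08 = $511.76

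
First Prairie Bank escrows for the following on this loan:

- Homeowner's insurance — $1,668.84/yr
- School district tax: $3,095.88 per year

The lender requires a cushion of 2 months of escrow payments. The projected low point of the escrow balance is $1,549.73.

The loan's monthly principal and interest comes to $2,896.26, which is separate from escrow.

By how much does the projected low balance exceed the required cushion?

Homeowner's insurance: $1,668.84 per year
School district tax: $3,095.88 per year
Total annual escrow = $1,668.84 + $3,095.88 = $4,764.72
Monthly = $4,764.72 / 12 = $397.06
Required cushion = 2 × $397.06 = $794.12
Surplus = $1,549.73 − $794.12 = $755.61

$755.61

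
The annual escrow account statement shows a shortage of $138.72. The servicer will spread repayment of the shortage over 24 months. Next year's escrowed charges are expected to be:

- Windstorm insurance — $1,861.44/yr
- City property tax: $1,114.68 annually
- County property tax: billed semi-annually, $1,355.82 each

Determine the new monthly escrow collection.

Windstorm insurance = $1,861.44 annually
City property tax = $1,114.68 annually
County property tax = $1,355.82 × 2 = $2,711.64 annually
Combined annual = $5,687.76
Monthly escrow = $5,687.76 ÷ 12 = $473.98
Monthly shortage recovery: $138.72 ÷ 24 = $5.78
New monthly escrow = $473.98 + $5.78 = $479.76

$479.76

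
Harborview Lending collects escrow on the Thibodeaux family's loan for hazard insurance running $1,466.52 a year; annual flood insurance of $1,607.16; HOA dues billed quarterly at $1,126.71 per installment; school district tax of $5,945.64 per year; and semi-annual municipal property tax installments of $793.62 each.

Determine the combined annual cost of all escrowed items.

$15,113.40

Hazard insurance — $1,466.52 annually
Flood insurance — $1,607.16 annually
HOA dues — $1,126.71 × 4 = $4,506.84 annually
School district tax — $5,945.64 annually
Municipal property tax — $793.62 × 2 = $1,587.24 annually
Total annual escrow = $1,466.52 + $1,607.16 + $4,506.84 + $5,945.64 + $1,587.24 = $15,113.40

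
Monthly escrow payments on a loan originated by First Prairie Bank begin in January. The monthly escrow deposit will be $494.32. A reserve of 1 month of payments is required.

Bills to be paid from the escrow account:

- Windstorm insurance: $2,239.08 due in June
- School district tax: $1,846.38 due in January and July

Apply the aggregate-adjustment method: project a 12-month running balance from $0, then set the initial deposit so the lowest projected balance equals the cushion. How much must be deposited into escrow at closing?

$2,965.92

Cushion = 1 × $494.32 = $494.32
Trial balance (start $0, +$494.32 each month, − disbursements):
  Jan: +$494.32 − $1,846.38 → -$1,352.06
  Feb: +$494.32 → -$857.74
  Mar: +$494.32 → -$363.42
  Apr: +$494.32 → $130.90
  May: +$494.32 → $625.22
  Jun: +$494.32 − $2,239.08 → -$1,119.54
  Jul: +$494.32 − $1,846.38 → -$2,471.60
  Aug: +$494.32 → -$1,977.28
  Sep: +$494.32 → -$1,482.96
  Oct: +$494.32 → -$988.64
  Nov: +$494.32 → -$494.32
  Dec: +$494.32 → $0.00
Lowest trial balance = -$2,471.60 (Jul)
Initial deposit = cushion − low point = $494.32 − (-$2,471.60) = $2,965.92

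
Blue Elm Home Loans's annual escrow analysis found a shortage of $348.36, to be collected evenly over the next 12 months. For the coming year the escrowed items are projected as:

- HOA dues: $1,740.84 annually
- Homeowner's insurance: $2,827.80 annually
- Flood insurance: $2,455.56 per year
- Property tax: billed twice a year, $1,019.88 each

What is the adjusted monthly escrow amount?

$784.36

HOA dues: $1,740.84
Homeowner's insurance: $2,827.80
Flood insurance: $2,455.56
Property tax: $1,019.88 × 2 = $2,039.76
Total per year = $1,740.84 + $2,827.80 + $2,455.56 + $2,039.76 = $9,063.96
Base monthly escrow = $9,063.96 / 12 = $755.33
Shortage spread = $348.36 ÷ 12 = $29.03/mo
New monthly escrow = $755.33 + $29.03 = $784.36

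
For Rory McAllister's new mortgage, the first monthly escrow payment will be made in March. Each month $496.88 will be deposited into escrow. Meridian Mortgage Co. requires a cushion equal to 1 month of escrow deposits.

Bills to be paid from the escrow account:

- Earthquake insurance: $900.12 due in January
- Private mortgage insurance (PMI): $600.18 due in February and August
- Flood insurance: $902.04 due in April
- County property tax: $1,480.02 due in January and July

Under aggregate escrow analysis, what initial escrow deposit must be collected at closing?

$497.84

Cushion = 1 × $496.88 = $496.88
Trial balance (start $0, +$496.88 each month, − disbursements):
  Mar: +$496.88 → $496.88
  Apr: +$496.88 − $902.04 → $91.72
  May: +$496.88 → $588.60
  Jun: +$496.88 → $1,085.48
  Jul: +$496.88 − $1,480.02 → $102.34
  Aug: +$496.88 − $600.18 → -$0.96
  Sep: +$496.88 → $495.92
  Oct: +$496.88 → $992.80
  Nov: +$496.88 → $1,489.68
  Dec: +$496.88 → $1,986.56
  Jan: +$496.88 − $2,380.14 → $103.30
  Feb: +$496.88 − $600.18 → $0.00
Lowest trial balance = -$0.96 (Aug)
Initial deposit = cushion − low point = $496.88 − (-$0.96) = $497.84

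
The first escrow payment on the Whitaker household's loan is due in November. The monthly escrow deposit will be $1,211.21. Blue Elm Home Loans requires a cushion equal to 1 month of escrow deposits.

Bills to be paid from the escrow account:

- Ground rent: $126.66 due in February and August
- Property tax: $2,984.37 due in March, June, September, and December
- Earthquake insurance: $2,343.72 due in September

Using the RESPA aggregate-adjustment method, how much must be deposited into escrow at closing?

Cushion = 1 × $1,211.21 = $1,211.21
Trial balance (start $0, +$1,211.21 each month, − disbursements):
  Nov: +$1,211.21 → $1,211.21
  Dec: +$1,211.21 − $2,984.37 → -$561.95
  Jan: +$1,211.21 → $649.26
  Feb: +$1,211.21 − $126.66 → $1,733.81
  Mar: +$1,211.21 − $2,984.37 → -$39.35
  Apr: +$1,211.21 → $1,171.86
  May: +$1,211.21 → $2,383.07
  Jun: +$1,211.21 − $2,984.37 → $609.91
  Jul: +$1,211.21 → $1,821.12
  Aug: +$1,211.21 − $126.66 → $2,905.67
  Sep: +$1,211.21 − $5,328.09 → -$1,211.21
  Oct: +$1,211.21 → $0.00
Lowest trial balance = -$1,211.21 (Sep)
Initial deposit = cushion − low point = $1,211.21 − (-$1,211.21) = $2,422.42

$2,422.42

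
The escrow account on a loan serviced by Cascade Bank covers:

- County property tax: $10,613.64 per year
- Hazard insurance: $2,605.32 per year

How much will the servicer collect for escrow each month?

County property tax: $10,613.64 annually
Hazard insurance: $2,605.32 annually
Total per year = $10,613.64 + $2,605.32 = $13,218.96
Per month = $13,218.96 / 12 = $1,101.58

$1,101.58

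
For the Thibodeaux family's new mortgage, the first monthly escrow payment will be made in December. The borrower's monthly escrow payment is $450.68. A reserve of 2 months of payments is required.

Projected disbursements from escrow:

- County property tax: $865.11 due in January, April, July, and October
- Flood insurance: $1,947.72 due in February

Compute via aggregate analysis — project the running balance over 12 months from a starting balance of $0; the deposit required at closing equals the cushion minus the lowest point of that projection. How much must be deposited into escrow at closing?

Cushion = 2 × $450.68 = $901.36
Trial balance (start $0, +$450.68 each month, − disbursements):
  Dec: +$450.68 → $450.68
  Jan: +$450.68 − $865.11 → $36.25
  Feb: +$450.68 − $1,947.72 → -$1,460.79
  Mar: +$450.68 → -$1,010.11
  Apr: +$450.68 − $865.11 → -$1,424.54
  May: +$450.68 → -$973.86
  Jun: +$450.68 → -$523.18
  Jul: +$450.68 − $865.11 → -$937.61
  Aug: +$450.68 → -$486.93
  Sep: +$450.68 → -$36.25
  Oct: +$450.68 − $865.11 → -$450.68
  Nov: +$450.68 → $0.00
Lowest trial balance = -$1,460.79 (Feb)
Initial deposit = cushion − low point = $901.36 − (-$1,460.79) = $2,362.15

$2,362.15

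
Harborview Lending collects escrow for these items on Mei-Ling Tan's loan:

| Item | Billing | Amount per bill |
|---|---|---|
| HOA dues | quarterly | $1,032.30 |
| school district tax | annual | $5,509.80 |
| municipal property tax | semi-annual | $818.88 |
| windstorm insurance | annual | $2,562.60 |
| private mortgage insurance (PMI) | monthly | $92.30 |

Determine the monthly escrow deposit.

$1,245.58

HOA dues: $1,032.30 × 4 = $4,129.20 per year
School district tax: $5,509.80 per year
Municipal property tax: $818.88 × 2 = $1,637.76 per year
Windstorm insurance: $2,562.60 per year
Private mortgage insurance (PMI): $92.30 × 12 = $1,107.60 per year
Yearly total = $4,129.20 + $5,509.80 + $1,637.76 + $2,562.60 + $1,107.60 = $14,946.96
Monthly escrow = $14,946.96 ÷ 12 = $1,245.58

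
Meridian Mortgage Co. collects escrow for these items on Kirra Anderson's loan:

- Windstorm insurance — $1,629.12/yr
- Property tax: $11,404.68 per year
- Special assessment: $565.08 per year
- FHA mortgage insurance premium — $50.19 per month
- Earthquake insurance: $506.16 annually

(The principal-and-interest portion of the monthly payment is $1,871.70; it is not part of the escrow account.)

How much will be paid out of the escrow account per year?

Windstorm insurance — $1,629.12
Property tax — $11,404.68
Special assessment — $565.08
FHA mortgage insurance premium — $50.19 × 12 = $602.28
Earthquake insurance — $506.16
Total per year = $1,629.12 + $11,404.68 + $565.08 + $602.28 + $506.16 = $14,707.32

$14,707.32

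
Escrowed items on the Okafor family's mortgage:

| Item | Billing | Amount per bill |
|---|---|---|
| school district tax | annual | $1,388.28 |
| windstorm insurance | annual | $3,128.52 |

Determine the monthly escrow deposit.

$376.40

School district tax — $1,388.28/yr
Windstorm insurance — $3,128.52/yr
Yearly total = $1,388.28 + $3,128.52 = $4,516.80
Per month = $4,516.80 ÷ 12 = $376.40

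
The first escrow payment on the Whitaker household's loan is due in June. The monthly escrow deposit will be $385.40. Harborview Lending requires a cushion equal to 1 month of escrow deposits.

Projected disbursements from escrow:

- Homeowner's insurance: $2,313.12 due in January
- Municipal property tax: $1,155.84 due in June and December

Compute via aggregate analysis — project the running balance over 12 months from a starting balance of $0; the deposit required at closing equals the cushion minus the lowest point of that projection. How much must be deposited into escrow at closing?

$1,927.00

Cushion = 1 × $385.40 = $385.40
Trial balance (start $0, +$385.40 each month, − disbursements):
  Jun: +$385.40 − $1,155.84 → -$770.44
  Jul: +$385.40 → -$385.04
  Aug: +$385.40 → $0.36
  Sep: +$385.40 → $385.76
  Oct: +$385.40 → $771.16
  Nov: +$385.40 → $1,156.56
  Dec: +$385.40 − $1,155.84 → $386.12
  Jan: +$385.40 − $2,313.12 → -$1,541.60
  Feb: +$385.40 → -$1,156.20
  Mar: +$385.40 → -$770.80
  Apr: +$385.40 → -$385.40
  May: +$385.40 → $0.00
Lowest trial balance = -$1,541.60 (Jan)
Initial deposit = cushion − low point = $385.40 − (-$1,541.60) = $1,927.00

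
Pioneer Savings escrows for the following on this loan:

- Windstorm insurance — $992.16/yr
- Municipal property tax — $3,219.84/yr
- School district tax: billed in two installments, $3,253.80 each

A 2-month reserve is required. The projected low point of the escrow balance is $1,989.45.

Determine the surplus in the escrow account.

$202.85

Windstorm insurance: $992.16/yr
Municipal property tax: $3,219.84/yr
School district tax: $3,253.80 × 2 = $6,507.60/yr
Total per year = $10,719.60
Monthly escrow = $10,719.60 / 12 = $893.30
Required reserve = 2 × $893.30 = $1,786.60
Surplus = $1,989.45 − $1,786.60 = $202.85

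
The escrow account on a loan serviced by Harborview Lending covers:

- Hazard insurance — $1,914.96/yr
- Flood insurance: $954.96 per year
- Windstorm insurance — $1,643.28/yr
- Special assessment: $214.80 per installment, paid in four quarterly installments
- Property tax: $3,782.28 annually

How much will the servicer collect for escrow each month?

Hazard insurance = $1,914.96 annually
Flood insurance = $954.96 annually
Windstorm insurance = $1,643.28 annually
Special assessment = $214.80 × 4 = $859.20 annually
Property tax = $3,782.28 annually
Annual escrow total = $1,914.96 + $954.96 + $1,643.28 + $859.20 + $3,782.28 = $9,154.68
Base monthly escrow = $9,154.68 / 12 = $762.89

$762.89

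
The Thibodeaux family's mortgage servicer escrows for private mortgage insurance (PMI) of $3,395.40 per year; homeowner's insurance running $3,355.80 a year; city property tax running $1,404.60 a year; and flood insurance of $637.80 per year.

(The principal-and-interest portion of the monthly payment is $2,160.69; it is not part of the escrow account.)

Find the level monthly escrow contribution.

Private mortgage insurance (PMI) — $3,395.40/yr
Homeowner's insurance — $3,355.80/yr
City property tax — $1,404.60/yr
Flood insurance — $637.80/yr
Combined annual = $8,793.60
Monthly escrow = $8,793.60 / 12 = $732.80

$732.80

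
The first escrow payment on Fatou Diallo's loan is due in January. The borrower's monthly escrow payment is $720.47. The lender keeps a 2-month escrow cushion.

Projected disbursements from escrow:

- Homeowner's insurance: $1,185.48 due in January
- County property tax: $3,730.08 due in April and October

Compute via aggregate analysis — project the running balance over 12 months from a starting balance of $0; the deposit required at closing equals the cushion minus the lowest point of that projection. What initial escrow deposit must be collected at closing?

$3,474.62

Cushion = 2 × $720.47 = $1,440.94
Trial balance (start $0, +$720.47 each month, − disbursements):
  Jan: +$720.47 − $1,185.48 → -$465.01
  Feb: +$720.47 → $255.46
  Mar: +$720.47 → $975.93
  Apr: +$720.47 − $3,730.08 → -$2,033.68
  May: +$720.47 → -$1,313.21
  Jun: +$720.47 → -$592.74
  Jul: +$720.47 → $127.73
  Aug: +$720.47 → $848.20
  Sep: +$720.47 → $1,568.67
  Oct: +$720.47 − $3,730.08 → -$1,440.94
  Nov: +$720.47 → -$720.47
  Dec: +$720.47 → $0.00
Lowest trial balance = -$2,033.68 (Apr)
Initial deposit = cushion − low point = $1,440.94 − (-$2,033.68) = $3,474.62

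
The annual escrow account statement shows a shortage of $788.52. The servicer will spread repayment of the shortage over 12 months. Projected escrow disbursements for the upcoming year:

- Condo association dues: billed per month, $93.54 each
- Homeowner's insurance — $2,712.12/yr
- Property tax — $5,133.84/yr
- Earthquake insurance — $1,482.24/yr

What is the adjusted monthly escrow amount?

$936.60

Condo association dues = $93.54 × 12 = $1,122.48 per year
Homeowner's insurance = $2,712.12 per year
Property tax = $5,133.84 per year
Earthquake insurance = $1,482.24 per year
Combined annual = $10,450.68
Per month = $10,450.68 / 12 = $870.89
Monthly shortage recovery: $788.52 / 12 = $65.71
New monthly escrow = $870.89 + $65.71 = $936.60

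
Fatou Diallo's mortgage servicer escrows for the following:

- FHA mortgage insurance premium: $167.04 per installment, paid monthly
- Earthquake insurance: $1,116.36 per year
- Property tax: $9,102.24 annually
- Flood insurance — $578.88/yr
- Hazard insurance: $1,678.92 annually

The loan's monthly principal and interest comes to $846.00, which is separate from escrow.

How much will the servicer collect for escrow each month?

FHA mortgage insurance premium — $167.04 × 12 = $2,004.48
Earthquake insurance — $1,116.36
Property tax — $9,102.24
Flood insurance — $578.88
Hazard insurance — $1,678.92
Annual escrow total = $2,004.48 + $1,116.36 + $9,102.24 + $578.88 + $1,678.92 = $14,480.88
Monthly escrow = $14,480.88 ÷ 12 = $1,206.74

$1,206.74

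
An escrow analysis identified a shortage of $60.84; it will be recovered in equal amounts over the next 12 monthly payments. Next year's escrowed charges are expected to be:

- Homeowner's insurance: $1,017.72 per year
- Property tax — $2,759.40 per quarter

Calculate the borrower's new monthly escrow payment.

$1,009.68

Homeowner's insurance: $1,017.72 per year
Property tax: $2,759.40 × 4 = $11,037.60 per year
Annual escrow total = $1,017.72 + $11,037.60 = $12,055.32
Per month = $12,055.32 / 12 = $1,004.61
Monthly shortage recovery: $60.84 ÷ 12 = $5.07
Adjusted monthly = $1,004.61 + $5.07 = $1,009.68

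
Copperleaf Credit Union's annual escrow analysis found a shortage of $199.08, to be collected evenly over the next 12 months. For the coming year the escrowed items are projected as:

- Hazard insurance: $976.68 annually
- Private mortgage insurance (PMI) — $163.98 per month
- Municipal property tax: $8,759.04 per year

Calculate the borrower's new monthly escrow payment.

Hazard insurance — $976.68 annually
Private mortgage insurance (PMI) — $163.98 × 12 = $1,967.76 annually
Municipal property tax — $8,759.04 annually
Total annual escrow = $11,703.48
Monthly escrow = $11,703.48 / 12 = $975.29
Shortage spread = $199.08 / 12 = $16.59/mo
Adjusted monthly = $975.29 + $16.59 = $991.88

$991.88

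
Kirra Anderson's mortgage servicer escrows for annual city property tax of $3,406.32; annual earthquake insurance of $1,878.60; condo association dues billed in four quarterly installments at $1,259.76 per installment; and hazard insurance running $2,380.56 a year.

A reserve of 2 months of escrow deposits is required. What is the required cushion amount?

City property tax = $3,406.32/yr
Earthquake insurance = $1,878.60/yr
Condo association dues = $1,259.76 × 4 = $5,039.04/yr
Hazard insurance = $2,380.56/yr
Total per year = $3,406.32 + $1,878.60 + $5,039.04 + $2,380.56 = $12,704.52
Base monthly escrow = $12,704.52 ÷ 12 = $1,058.71
Reserve = 2 × $1,058.71 = $2,117.42

$2,117.42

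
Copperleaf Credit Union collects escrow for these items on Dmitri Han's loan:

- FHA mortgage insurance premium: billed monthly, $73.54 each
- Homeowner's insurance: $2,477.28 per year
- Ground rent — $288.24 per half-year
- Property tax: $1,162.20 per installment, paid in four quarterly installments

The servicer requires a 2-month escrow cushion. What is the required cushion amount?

$1,430.84

FHA mortgage insurance premium — $73.54 × 12 = $882.48 annually
Homeowner's insurance — $2,477.28 annually
Ground rent — $288.24 × 2 = $576.48 annually
Property tax — $1,162.20 × 4 = $4,648.80 annually
Total annual escrow = $8,585.04
Monthly escrow = $8,585.04 / 12 = $715.42
Cushion = 2 × $715.42 = $1,430.84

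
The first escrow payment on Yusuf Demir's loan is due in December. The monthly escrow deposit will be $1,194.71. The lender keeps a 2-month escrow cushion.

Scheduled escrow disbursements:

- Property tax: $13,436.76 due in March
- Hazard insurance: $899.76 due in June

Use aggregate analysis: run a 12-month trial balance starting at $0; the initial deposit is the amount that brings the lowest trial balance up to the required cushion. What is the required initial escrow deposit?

$11,047.34

Cushion = 2 × $1,194.71 = $2,389.42
Trial balance (start $0, +$1,194.71 each month, − disbursements):
  Dec: +$1,194.71 → $1,194.71
  Jan: +$1,194.71 → $2,389.42
  Feb: +$1,194.71 → $3,584.13
  Mar: +$1,194.71 − $13,436.76 → -$8,657.92
  Apr: +$1,194.71 → -$7,463.21
  May: +$1,194.71 → -$6,268.50
  Jun: +$1,194.71 − $899.76 → -$5,973.55
  Jul: +$1,194.71 → -$4,778.84
  Aug: +$1,194.71 → -$3,584.13
  Sep: +$1,194.71 → -$2,389.42
  Oct: +$1,194.71 → -$1,194.71
  Nov: +$1,194.71 → $0.00
Lowest trial balance = -$8,657.92 (Mar)
Initial deposit = cushion − low point = $2,389.42 − (-$8,657.92) = $11,047.34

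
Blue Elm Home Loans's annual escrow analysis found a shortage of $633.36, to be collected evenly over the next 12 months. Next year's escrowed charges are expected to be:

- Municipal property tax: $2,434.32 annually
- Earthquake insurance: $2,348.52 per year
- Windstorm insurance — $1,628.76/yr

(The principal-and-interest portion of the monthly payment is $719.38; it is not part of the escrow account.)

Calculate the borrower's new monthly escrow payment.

Municipal property tax — $2,434.32
Earthquake insurance — $2,348.52
Windstorm insurance — $1,628.76
Total per year = $2,434.32 + $2,348.52 + $1,628.76 = $6,411.60
Base monthly escrow = $6,411.60 / 12 = $534.30
Monthly shortage recovery: $633.36 ÷ 12 = $52.78
New monthly escrow = $534.30 + $52.78 = $587.08

$587.08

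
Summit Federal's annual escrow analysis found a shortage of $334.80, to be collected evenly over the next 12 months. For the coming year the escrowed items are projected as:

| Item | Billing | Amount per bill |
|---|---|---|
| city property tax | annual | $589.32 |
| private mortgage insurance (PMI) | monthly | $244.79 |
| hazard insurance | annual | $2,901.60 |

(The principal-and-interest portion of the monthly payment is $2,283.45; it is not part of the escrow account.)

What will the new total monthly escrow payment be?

City property tax — $589.32
Private mortgage insurance (PMI) — $244.79 × 12 = $2,937.48
Hazard insurance — $2,901.60
Combined annual = $589.32 + $2,937.48 + $2,901.60 = $6,428.40
Per month = $6,428.40 / 12 = $535.70
Monthly shortage recovery: $334.80 / 12 = $27.90
New monthly escrow = $535.70 + $27.90 = $563.60

$563.60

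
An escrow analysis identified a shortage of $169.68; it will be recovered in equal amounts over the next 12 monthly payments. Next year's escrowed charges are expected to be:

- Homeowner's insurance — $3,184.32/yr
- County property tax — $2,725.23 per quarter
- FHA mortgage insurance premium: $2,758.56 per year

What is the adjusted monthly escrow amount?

Homeowner's insurance: $3,184.32/yr
County property tax: $2,725.23 × 4 = $10,900.92/yr
FHA mortgage insurance premium: $2,758.56/yr
Total per year = $3,184.32 + $10,900.92 + $2,758.56 = $16,843.80
Monthly = $16,843.80 / 12 = $1,403.65
Monthly shortage recovery: $169.68 / 12 = $14.14
New monthly escrow = $1,403.65 + $14.14 = $1,417.79

$1,417.79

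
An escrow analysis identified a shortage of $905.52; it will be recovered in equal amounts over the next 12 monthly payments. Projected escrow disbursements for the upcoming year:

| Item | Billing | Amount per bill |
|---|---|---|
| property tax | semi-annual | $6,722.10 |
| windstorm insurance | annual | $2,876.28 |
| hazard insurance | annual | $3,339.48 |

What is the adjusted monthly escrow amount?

Property tax: $6,722.10 × 2 = $13,444.20
Windstorm insurance: $2,876.28
Hazard insurance: $3,339.48
Annual escrow total = $19,659.96
Base monthly escrow = $19,659.96 ÷ 12 = $1,638.33
Shortage spread = $905.52 ÷ 12 = $75.46/mo
New monthly escrow = $1,638.33 + $75.46 = $1,713.79

$1,713.79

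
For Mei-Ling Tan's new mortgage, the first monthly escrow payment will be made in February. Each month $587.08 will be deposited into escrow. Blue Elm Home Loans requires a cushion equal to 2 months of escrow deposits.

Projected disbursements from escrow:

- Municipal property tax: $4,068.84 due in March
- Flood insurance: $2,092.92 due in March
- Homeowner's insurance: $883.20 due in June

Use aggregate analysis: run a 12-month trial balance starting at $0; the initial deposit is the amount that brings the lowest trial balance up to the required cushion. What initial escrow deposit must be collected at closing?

Cushion = 2 × $587.08 = $1,174.16
Trial balance (start $0, +$587.08 each month, − disbursements):
  Feb: +$587.08 → $587.08
  Mar: +$587.08 − $6,161.76 → -$4,987.60
  Apr: +$587.08 → -$4,400.52
  May: +$587.08 → -$3,813.44
  Jun: +$587.08 − $883.20 → -$4,109.56
  Jul: +$587.08 → -$3,522.48
  Aug: +$587.08 → -$2,935.40
  Sep: +$587.08 → -$2,348.32
  Oct: +$587.08 → -$1,761.24
  Nov: +$587.08 → -$1,174.16
  Dec: +$587.08 → -$587.08
  Jan: +$587.08 → $0.00
Lowest trial balance = -$4,987.60 (Mar)
Initial deposit = cushion − low point = $1,174.16 − (-$4,987.60) = $6,161.76

$6,161.76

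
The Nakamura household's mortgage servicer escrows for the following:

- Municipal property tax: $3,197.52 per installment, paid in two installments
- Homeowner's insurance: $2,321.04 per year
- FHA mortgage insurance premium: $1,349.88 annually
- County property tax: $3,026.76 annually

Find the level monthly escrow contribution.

Municipal property tax: $3,197.52 × 2 = $6,395.04
Homeowner's insurance: $2,321.04
FHA mortgage insurance premium: $1,349.88
County property tax: $3,026.76
Total per year = $6,395.04 + $2,321.04 + $1,349.88 + $3,026.76 = $13,092.72
Base monthly escrow = $13,092.72 / 12 = $1,091.06

$1,091.06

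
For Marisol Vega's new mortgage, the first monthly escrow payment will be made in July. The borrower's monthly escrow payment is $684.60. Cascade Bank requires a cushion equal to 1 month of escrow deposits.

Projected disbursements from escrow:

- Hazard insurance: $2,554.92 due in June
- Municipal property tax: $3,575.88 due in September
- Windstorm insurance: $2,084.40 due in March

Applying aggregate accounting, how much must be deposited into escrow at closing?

$2,206.68

Cushion = 1 × $684.60 = $684.60
Trial balance (start $0, +$684.60 each month, − disbursements):
  Jul: +$684.60 → $684.60
  Aug: +$684.60 → $1,369.20
  Sep: +$684.60 − $3,575.88 → -$1,522.08
  Oct: +$684.60 → -$837.48
  Nov: +$684.60 → -$152.88
  Dec: +$684.60 → $531.72
  Jan: +$684.60 → $1,216.32
  Feb: +$684.60 → $1,900.92
  Mar: +$684.60 − $2,084.40 → $501.12
  Apr: +$684.60 → $1,185.72
  May: +$684.60 → $1,870.32
  Jun: +$684.60 − $2,554.92 → $0.00
Lowest trial balance = -$1,522.08 (Sep)
Initial deposit = cushion − low point = $684.60 − (-$1,522.08) = $2,206.68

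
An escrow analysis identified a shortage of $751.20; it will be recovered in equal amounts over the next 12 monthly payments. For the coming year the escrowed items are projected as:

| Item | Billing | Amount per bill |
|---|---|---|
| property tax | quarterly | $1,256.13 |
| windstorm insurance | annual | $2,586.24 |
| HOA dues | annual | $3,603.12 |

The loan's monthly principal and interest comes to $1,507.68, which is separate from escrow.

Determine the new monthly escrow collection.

$997.09

Property tax: $1,256.13 × 4 = $5,024.52
Windstorm insurance: $2,586.24
HOA dues: $3,603.12
Total per year = $5,024.52 + $2,586.24 + $3,603.12 = $11,213.88
Monthly = $11,213.88 / 12 = $934.49
Shortage spread = $751.20 ÷ 12 = $62.60/mo
New monthly escrow = $934.49 + $62.60 = $997.09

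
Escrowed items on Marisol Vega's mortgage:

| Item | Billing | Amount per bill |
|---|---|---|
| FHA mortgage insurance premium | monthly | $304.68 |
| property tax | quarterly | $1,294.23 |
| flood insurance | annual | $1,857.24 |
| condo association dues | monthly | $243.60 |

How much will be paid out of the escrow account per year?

FHA mortgage insurance premium — $304.68 × 12 = $3,656.16/yr
Property tax — $1,294.23 × 4 = $5,176.92/yr
Flood insurance — $1,857.24/yr
Condo association dues — $243.60 × 12 = $2,923.20/yr
Total annual escrow = $3,656.16 + $5,176.92 + $1,857.24 + $2,923.20 = $13,613.52

$13,613.52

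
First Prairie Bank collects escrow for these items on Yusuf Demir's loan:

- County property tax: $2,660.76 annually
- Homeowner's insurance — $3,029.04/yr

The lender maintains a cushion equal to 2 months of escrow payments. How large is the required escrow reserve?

$948.30

County property tax — $2,660.76/yr
Homeowner's insurance — $3,029.04/yr
Combined annual = $5,689.80
Base monthly escrow = $5,689.80 / 12 = $474.15
Cushion = 2 × $474.15 = $948.30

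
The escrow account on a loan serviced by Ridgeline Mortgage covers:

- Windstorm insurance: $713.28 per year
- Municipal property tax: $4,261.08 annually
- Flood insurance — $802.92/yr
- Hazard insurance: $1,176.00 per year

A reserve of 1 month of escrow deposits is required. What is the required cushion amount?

Windstorm insurance: $713.28 per year
Municipal property tax: $4,261.08 per year
Flood insurance: $802.92 per year
Hazard insurance: $1,176.00 per year
Yearly total = $6,953.28
Monthly = $6,953.28 ÷ 12 = $579.44
Required cushion = 1 × $579.44 = $579.44

$579.44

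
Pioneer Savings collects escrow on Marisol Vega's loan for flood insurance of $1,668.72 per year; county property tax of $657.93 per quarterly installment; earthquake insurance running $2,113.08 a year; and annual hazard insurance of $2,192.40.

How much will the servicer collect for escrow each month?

$717.16

Flood insurance — $1,668.72
County property tax — $657.93 × 4 = $2,631.72
Earthquake insurance — $2,113.08
Hazard insurance — $2,192.40
Yearly total = $1,668.72 + $2,631.72 + $2,113.08 + $2,192.40 = $8,605.92
Monthly escrow = $8,605.92 ÷ 12 = $717.16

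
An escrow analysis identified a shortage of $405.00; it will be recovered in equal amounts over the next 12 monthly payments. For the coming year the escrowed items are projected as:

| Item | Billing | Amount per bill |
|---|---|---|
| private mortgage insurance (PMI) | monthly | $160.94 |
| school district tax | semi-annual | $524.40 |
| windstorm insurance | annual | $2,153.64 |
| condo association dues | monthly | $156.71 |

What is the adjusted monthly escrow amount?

Private mortgage insurance (PMI) = $160.94 × 12 = $1,931.28 annually
School district tax = $524.40 × 2 = $1,048.80 annually
Windstorm insurance = $2,153.64 annually
Condo association dues = $156.71 × 12 = $1,880.52 annually
Annual escrow total = $7,014.24
Per month = $7,014.24 ÷ 12 = $584.52
Shortage per month = $405.00 / 12 = $33.75
Adjusted monthly = $584.52 + $33.75 = $618.27

$618.27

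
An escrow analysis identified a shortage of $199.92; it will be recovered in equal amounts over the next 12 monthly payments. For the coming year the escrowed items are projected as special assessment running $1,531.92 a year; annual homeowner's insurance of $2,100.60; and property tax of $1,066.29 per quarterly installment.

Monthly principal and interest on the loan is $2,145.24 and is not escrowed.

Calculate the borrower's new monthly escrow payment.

Special assessment = $1,531.92 annually
Homeowner's insurance = $2,100.60 annually
Property tax = $1,066.29 × 4 = $4,265.16 annually
Total per year = $7,897.68
Base monthly escrow = $7,897.68 ÷ 12 = $658.14
Shortage spread = $199.92 ÷ 12 = $16.66/mo
New monthly escrow = $658.14 + $16.66 = $674.80

$674.80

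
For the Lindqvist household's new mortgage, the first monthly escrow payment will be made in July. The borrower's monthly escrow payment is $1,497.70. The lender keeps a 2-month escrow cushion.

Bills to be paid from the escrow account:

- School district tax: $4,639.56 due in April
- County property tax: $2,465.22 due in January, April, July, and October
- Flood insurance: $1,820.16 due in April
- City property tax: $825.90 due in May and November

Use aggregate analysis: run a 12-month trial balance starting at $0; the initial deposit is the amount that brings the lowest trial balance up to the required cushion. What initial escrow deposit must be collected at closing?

$5,164.90

Cushion = 2 × $1,497.70 = $2,995.40
Trial balance (start $0, +$1,497.70 each month, − disbursements):
  Jul: +$1,497.70 − $2,465.22 → -$967.52
  Aug: +$1,497.70 → $530.18
  Sep: +$1,497.70 → $2,027.88
  Oct: +$1,497.70 − $2,465.22 → $1,060.36
  Nov: +$1,497.70 − $825.90 → $1,732.16
  Dec: +$1,497.70 → $3,229.86
  Jan: +$1,497.70 − $2,465.22 → $2,262.34
  Feb: +$1,497.70 → $3,760.04
  Mar: +$1,497.70 → $5,257.74
  Apr: +$1,497.70 − $8,924.94 → -$2,169.50
  May: +$1,497.70 − $825.90 → -$1,497.70
  Jun: +$1,497.70 → $0.00
Lowest trial balance = -$2,169.50 (Apr)
Initial deposit = cushion − low point = $2,995.40 − (-$2,169.50) = $5,164.90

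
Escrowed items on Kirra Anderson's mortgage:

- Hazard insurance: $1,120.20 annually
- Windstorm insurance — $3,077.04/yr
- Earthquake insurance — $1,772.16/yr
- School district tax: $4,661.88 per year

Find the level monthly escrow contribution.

$885.94

Hazard insurance: $1,120.20/yr
Windstorm insurance: $3,077.04/yr
Earthquake insurance: $1,772.16/yr
School district tax: $4,661.88/yr
Total per year = $1,120.20 + $3,077.04 + $1,772.16 + $4,661.88 = $10,631.28
Monthly escrow = $10,631.28 / 12 = $885.94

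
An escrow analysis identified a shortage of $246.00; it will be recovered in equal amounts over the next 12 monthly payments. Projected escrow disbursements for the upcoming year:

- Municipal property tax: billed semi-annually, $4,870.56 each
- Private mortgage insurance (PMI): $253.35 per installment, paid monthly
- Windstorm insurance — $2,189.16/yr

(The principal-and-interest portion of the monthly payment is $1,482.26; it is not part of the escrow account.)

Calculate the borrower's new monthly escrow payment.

$1,268.04

Municipal property tax — $4,870.56 × 2 = $9,741.12 annually
Private mortgage insurance (PMI) — $253.35 × 12 = $3,040.20 annually
Windstorm insurance — $2,189.16 annually
Annual escrow total = $14,970.48
Per month = $14,970.48 / 12 = $1,247.54
Shortage spread = $246.00 ÷ 12 = $20.50/mo
New monthly escrow = $1,247.54 + $20.50 = $1,268.04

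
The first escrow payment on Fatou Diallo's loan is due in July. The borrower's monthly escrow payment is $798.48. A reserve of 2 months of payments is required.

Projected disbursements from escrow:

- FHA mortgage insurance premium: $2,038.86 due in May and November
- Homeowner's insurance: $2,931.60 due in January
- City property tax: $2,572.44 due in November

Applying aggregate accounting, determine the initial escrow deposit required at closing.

Cushion = 2 × $798.48 = $1,596.96
Trial balance (start $0, +$798.48 each month, − disbursements):
  Jul: +$798.48 → $798.48
  Aug: +$798.48 → $1,596.96
  Sep: +$798.48 → $2,395.44
  Oct: +$798.48 → $3,193.92
  Nov: +$798.48 − $4,611.30 → -$618.90
  Dec: +$798.48 → $179.58
  Jan: +$798.48 − $2,931.60 → -$1,953.54
  Feb: +$798.48 → -$1,155.06
  Mar: +$798.48 → -$356.58
  Apr: +$798.48 → $441.90
  May: +$798.48 − $2,038.86 → -$798.48
  Jun: +$798.48 → $0.00
Lowest trial balance = -$1,953.54 (Jan)
Initial deposit = cushion − low point = $1,596.96 − (-$1,953.54) = $3,550.50

$3,550.50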